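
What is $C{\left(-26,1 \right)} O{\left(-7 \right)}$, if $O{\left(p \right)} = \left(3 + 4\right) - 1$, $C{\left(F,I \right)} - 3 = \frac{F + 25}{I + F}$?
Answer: $\frac{456}{25} \approx 18.24$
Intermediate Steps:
$C{\left(F,I \right)} = 3 + \frac{25 + F}{F + I}$ ($C{\left(F,I \right)} = 3 + \frac{F + 25}{I + F} = 3 + \frac{25 + F}{F + I}$)
$O{\left(p \right)} = 6$ ($O{\left(p \right)} = 7 - 1 = 6$)
$C{\left(-26,1 \right)} O{\left(-7 \right)} = \frac{25 + 3 \cdot 1 + 4 \left(-26\right)}{-26 + 1} \cdot 6 = \frac{25 + 3 - 104}{-25} \cdot 6 = \left(- \frac{1}{25}\right) \left(-76\right) 6 = \frac{76}{25} \cdot 6 = \frac{456}{25}$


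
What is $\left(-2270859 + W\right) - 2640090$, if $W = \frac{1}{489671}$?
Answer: $- \frac{2404749307778}{489671} \approx -4.911 \cdot 10^{6}$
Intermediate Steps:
$W = \frac{1}{489671} \approx 2.0422 \cdot 10^{-6}$
$\left(-2270859 + W\right) - 2640090 = \left(-2270859 + \frac{1}{489671}\right) - 2640090 = - \frac{1111973797388}{489671} - 2640090 = - \frac{2404749307778}{489671}$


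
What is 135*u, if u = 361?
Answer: 48735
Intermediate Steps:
135*u = 135*361 = 48735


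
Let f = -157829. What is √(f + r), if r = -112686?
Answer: I*√270515 ≈ 520.11*I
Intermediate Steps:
√(f + r) = √(-157829 - 112686) = √(-270515) = I*√270515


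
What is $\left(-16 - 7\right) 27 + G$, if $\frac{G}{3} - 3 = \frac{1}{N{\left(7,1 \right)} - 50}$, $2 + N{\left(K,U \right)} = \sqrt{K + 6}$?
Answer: $- \frac{42232}{69} - \frac{\sqrt{13}}{897} \approx -612.06$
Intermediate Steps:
$N{\left(K,U \right)} = -2 + \sqrt{6 + K}$ ($N{\left(K,U \right)} = -2 + \sqrt{K + 6} = -2 + \sqrt{6 + K}$)
$G = 9 + \frac{3}{-52 + \sqrt{13}}$ ($G = 9 + \frac{3}{\left(-2 + \sqrt{6 + 7}\right) - 50} = 9 + \frac{3}{\left(-2 + \sqrt{13}\right) - 50} = 9 + \frac{3}{-52 + \sqrt{13}} \approx 8.938$)
$\left(-16 - 7\right) 27 + G = \left(-16 - 7\right) 27 + \left(\frac{617}{69} - \frac{\sqrt{13}}{897}\right) = \left(-23\right) 27 + \left(\frac{617}{69} - \frac{\sqrt{13}}{897}\right) = -621 + \left(\frac{617}{69} - \frac{\sqrt{13}}{897}\right) = - \frac{42232}{69} - \frac{\sqrt{13}}{897}$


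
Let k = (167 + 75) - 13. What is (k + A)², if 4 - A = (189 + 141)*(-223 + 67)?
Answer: 2674234369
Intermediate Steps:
A = 51484 (A = 4 - (189 + 141)*(-223 + 67) = 4 - 330*(-156) = 4 - 1*(-51480) = 4 + 51480 = 51484)
k = 229 (k = 242 - 13 = 229)
(k + A)² = (229 + 51484)² = 51713² = 2674234369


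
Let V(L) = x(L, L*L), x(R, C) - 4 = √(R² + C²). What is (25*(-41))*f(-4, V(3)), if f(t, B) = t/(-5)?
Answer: -820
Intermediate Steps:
x(R, C) = 4 + √(C² + R²) (x(R, C) = 4 + √(R² + C²) = 4 + √(C² + R²))
V(L) = 4 + √(L² + L⁴) (V(L) = 4 + √((L*L)² + L²) = 4 + √((L²)² + L²) = 4 + √(L⁴ + L²) = 4 + √(L² + L⁴))
f(t, B) = -t/5 (f(t, B) = t*(-⅕) = -t/5)
(25*(-41))*f(-4, V(3)) = (25*(-41))*(-⅕*(-4)) = -1025*⅘ = -820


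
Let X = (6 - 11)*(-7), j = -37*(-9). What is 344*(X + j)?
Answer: 126592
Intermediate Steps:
j = 333 (j = -1*(-333) = 333)
X = 35 (X = -5*(-7) = 35)
344*(X + j) = 344*(35 + 333) = 344*368 = 126592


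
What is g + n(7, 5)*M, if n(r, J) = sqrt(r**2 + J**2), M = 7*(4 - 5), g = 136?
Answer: 136 - 7*sqrt(74) ≈ 75.784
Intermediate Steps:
M = -7 (M = 7*(-1) = -7)
n(r, J) = sqrt(J**2 + r**2)
g + n(7, 5)*M = 136 + sqrt(5**2 + 7**2)*(-7) = 136 + sqrt(25 + 49)*(-7) = 136 + sqrt(74)*(-7) = 136 - 7*sqrt(74)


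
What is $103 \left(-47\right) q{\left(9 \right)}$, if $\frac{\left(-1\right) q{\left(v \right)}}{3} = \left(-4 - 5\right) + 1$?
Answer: $-116184$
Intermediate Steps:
$q{\left(v \right)} = 24$ ($q{\left(v \right)} = - 3 \left(\left(-4 - 5\right) + 1\right) = - 3 \left(-9 + 1\right) = \left(-3\right) \left(-8\right) = 24$)
$103 \left(-47\right) q{\left(9 \right)} = 103 \left(-47\right) 24 = \left(-4841\right) 24 = -116184$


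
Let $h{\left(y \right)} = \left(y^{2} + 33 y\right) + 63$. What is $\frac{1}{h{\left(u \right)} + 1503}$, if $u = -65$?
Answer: $\frac{1}{3646} \approx 0.00027427$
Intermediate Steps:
$h{\left(y \right)} = 63 + y^{2} + 33 y$
$\frac{1}{h{\left(u \right)} + 1503} = \frac{1}{\left(63 + \left(-65\right)^{2} + 33 \left(-65\right)\right) + 1503} = \frac{1}{\left(63 + 4225 - 2145\right) + 1503} = \frac{1}{2143 + 1503} = \frac{1}{3646}$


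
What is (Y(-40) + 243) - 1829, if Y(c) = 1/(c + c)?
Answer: -126881/80 ≈ -1586.0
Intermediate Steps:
Y(c) = 1/(2*c)
(Y(-40) + 243) - 1829 = ((½)/(-40) + 243) - 1829 = ((½)*(-1/40) + 243) - 1829 = (-1/80 + 243) - 1829 = 19439/80 - 1829 = -126881/80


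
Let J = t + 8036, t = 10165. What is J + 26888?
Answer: 45089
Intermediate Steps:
J = 18201 (J = 10165 + 8036 = 18201)
J + 26888 = 18201 + 26888 = 45089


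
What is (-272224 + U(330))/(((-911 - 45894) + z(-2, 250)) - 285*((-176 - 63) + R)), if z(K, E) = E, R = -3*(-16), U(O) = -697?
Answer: -272921/7880 ≈ -34.635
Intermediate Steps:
R = 48
(-272224 + U(330))/(((-911 - 45894) + z(-2, 250)) - 285*((-176 - 63) + R)) = (-272224 - 697)/(((-911 - 45894) + 250) - 285*((-176 - 63) + 48)) = -272921/((-46805 + 250) - 285*(-239 + 48)) = -272921/(-46555 - 285*(-191)) = -272921/(-46555 + 54435) = -272921/7880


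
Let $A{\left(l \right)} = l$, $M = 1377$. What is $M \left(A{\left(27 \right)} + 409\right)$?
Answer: $600372$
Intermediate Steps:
$M \left(A{\left(27 \right)} + 409\right) = 1377 \left(27 + 409\right) = 1377 \cdot 436 = 600372$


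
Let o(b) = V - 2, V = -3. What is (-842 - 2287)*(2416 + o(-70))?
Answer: -7544019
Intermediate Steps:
o(b) = -5 (o(b) = -3 - 2 = -5)
(-842 - 2287)*(2416 + o(-70)) = (-842 - 2287)*(2416 - 5) = -3129*2411 = -7544019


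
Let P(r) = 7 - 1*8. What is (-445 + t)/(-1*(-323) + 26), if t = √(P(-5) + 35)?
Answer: -445/349 + √34/349 ≈ -1.2584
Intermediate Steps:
P(r) = -1 (P(r) = 7 - 8 = -1)
t = √34 (t = √(-1 + 35) = √34 ≈ 5.8309)
(-445 + t)/(-1*(-323) + 26) = (-445 + √34)/(-1*(-323) + 26) = (-445 + √34)/(323 + 26) = (-445 + √34)/349 = (-445 + √34)*(1/349) = -445/349 + √34/349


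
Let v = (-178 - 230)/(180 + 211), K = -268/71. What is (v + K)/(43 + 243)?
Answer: -3934/233519 ≈ -0.016847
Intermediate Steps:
K = -268/71 (K = -268*1/71 = -268/71 ≈ -3.7746)
v = -24/23 (v = -408/391 = -408*1/391 = -24/23 ≈ -1.0435)
(v + K)/(43 + 243) = (-24/23 - 268/71)/(43 + 243) = -7868/1633/286 = -7868/1633*1/286 = -3934/233519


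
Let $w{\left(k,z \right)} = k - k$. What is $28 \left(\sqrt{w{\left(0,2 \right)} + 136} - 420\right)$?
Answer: $-11760 + 56 \sqrt{34} \approx -11433.0$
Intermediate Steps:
$w{\left(k,z \right)} = 0$
$28 \left(\sqrt{w{\left(0,2 \right)} + 136} - 420\right) = 28 \left(\sqrt{0 + 136} - 420\right) = 28 \left(\sqrt{136} - 420\right) = 28 \left(2 \sqrt{34} - 420\right) = 28 \left(-420 + 2 \sqrt{34}\right) = -11760 + 56 \sqrt{34}$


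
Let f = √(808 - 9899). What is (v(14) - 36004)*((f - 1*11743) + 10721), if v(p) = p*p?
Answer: 36595776 - 35808*I*√9091 ≈ 3.6596e+7 - 3.4142e+6*I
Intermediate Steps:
v(p) = p²
f = I*√9091 (f = √(-9091) = I*√9091 ≈ 95.347*I)
(v(14) - 36004)*((f - 1*11743) + 10721) = (14² - 36004)*((I*√9091 - 1*11743) + 10721) = (196 - 36004)*((I*√9091 - 11743) + 10721) = -35808*((-11743 + I*√9091) + 10721) = -35808*(-1022 + I*√9091) = 36595776 - 35808*I*√9091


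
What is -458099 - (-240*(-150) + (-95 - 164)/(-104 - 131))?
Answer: -116113524/235 ≈ -4.9410e+5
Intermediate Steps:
-458099 - (-240*(-150) + (-95 - 164)/(-104 - 131)) = -458099 - (36000 - 259/(-235)) = -458099 - (36000 - 259*(-1/235)) = -458099 - (36000 + 259/235) = -458099 - 1*8460259/235 = -458099 - 8460259/235 = -116113524/235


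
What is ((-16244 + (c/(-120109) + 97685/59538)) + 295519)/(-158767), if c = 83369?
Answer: -181556014363063/103213699864674 ≈ -1.7590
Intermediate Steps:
((-16244 + (c/(-120109) + 97685/59538)) + 295519)/(-158767) = ((-16244 + (83369/(-120109) + 97685/59538)) + 295519)/(-158767) = ((-16244 + (83369*(-1/120109) + 97685*(1/59538))) + 295519)*(-1/158767) = ((-16244 + (-7579/10919 + 97685/59538)) + 295519)*(-1/158767) = ((-16244 + 615384013/650095422) + 295519)*(-1/158767) = (-10559534650955/650095422 + 295519)*(-1/158767) = (181556014363063/650095422)*(-1/158767) = -181556014363063/103213699864674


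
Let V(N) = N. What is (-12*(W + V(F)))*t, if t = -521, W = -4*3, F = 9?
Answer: -18756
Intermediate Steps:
W = -12
(-12*(W + V(F)))*t = -12*(-12 + 9)*(-521) = -12*(-3)*(-521) = 36*(-521) = -18756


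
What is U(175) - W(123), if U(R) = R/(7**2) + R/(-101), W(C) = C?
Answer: -85661/707 ≈ -121.16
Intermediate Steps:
U(R) = 52*R/4949 (U(R) = R/49 + R*(-1/101) = R*(1/49) - R/101 = R/49 - R/101 = 52*R/4949)
U(175) - W(123) = (52/4949)*175 - 1*123 = 1300/707 - 123 = -85661/707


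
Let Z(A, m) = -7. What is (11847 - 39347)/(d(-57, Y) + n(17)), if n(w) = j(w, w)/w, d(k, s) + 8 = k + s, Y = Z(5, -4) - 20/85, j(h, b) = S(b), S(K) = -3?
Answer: 467500/1231 ≈ 379.77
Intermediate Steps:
j(h, b) = -3
Y = -123/17 (Y = -7 - 20/85 = -7 - 1*4/17 = -7 - 4/17 = -123/17 ≈ -7.2353)
d(k, s) = -8 + k + s (d(k, s) = -8 + (k + s) = -8 + k + s)
n(w) = -3/w
(11847 - 39347)/(d(-57, Y) + n(17)) = (11847 - 39347)/((-8 - 57 - 123/17) - 3/17) = -27500/(-1228/17 - 3*1/17) = -27500/(-1228/17 - 3/17) = -27500/(-1231/17) = -27500*(-17/1231) = 467500/1231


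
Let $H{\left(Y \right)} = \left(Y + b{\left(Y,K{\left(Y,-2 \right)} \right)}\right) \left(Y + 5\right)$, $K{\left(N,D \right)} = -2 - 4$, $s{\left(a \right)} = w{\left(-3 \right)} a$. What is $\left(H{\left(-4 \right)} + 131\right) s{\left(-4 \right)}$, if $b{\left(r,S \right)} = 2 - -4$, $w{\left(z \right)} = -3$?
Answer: $1596$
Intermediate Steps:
$s{\left(a \right)} = - 3 a$
$K{\left(N,D \right)} = -6$
$b{\left(r,S \right)} = 6$ ($b{\left(r,S \right)} = 2 + 4 = 6$)
$H{\left(Y \right)} = \left(5 + Y\right) \left(6 + Y\right)$ ($H{\left(Y \right)} = \left(Y + 6\right) \left(Y + 5\right) = \left(6 + Y\right) \left(5 + Y\right) = \left(5 + Y\right) \left(6 + Y\right)$)
$\left(H{\left(-4 \right)} + 131\right) s{\left(-4 \right)} = \left(\left(30 + \left(-4\right)^{2} + 11 \left(-4\right)\right) + 131\right) \left(\left(-3\right) \left(-4\right)\right) = \left(\left(30 + 16 - 44\right) + 131\right) 12 = \left(2 + 131\right) 12 = 133 \cdot 12 = 1596$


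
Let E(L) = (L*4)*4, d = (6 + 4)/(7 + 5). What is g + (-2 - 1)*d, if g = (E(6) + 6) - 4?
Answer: 191/2 ≈ 95.500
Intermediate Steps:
d = 5/6 (d = 10/12 = 10*(1/12) = 5/6 ≈ 0.83333)
E(L) = 16*L (E(L) = (4*L)*4 = 16*L)
g = 98 (g = (16*6 + 6) - 4 = (96 + 6) - 4 = 102 - 4 = 98)
g + (-2 - 1)*d = 98 + (-2 - 1)*(5/6) = 98 - 3*5/6 = 98 - 5/2 = 191/2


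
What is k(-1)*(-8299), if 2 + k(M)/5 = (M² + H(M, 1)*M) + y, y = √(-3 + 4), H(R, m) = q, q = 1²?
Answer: 41495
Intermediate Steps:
q = 1
H(R, m) = 1
y = 1 (y = √1 = 1)
k(M) = -5 + 5*M + 5*M² (k(M) = -10 + 5*((M² + 1*M) + 1) = -10 + 5*((M² + M) + 1) = -10 + 5*((M + M²) + 1) = -10 + 5*(1 + M + M²) = -10 + (5 + 5*M + 5*M²) = -5 + 5*M + 5*M²)
k(-1)*(-8299) = (-5 + 5*(-1) + 5*(-1)²)*(-8299) = (-5 - 5 + 5*1)*(-8299) = (-5 - 5 + 5)*(-8299) = -5*(-8299) = 41495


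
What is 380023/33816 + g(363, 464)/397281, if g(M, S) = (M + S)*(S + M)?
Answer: 58034553509/4478151432 ≈ 12.959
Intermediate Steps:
g(M, S) = (M + S)² (g(M, S) = (M + S)*(M + S) = (M + S)²)
380023/33816 + g(363, 464)/397281 = 380023/33816 + (363 + 464)²/397281 = 380023*(1/33816) + 827²*(1/397281) = 380023/33816 + 683929*(1/397281) = 380023/33816 + 683929/397281 = 58034553509/4478151432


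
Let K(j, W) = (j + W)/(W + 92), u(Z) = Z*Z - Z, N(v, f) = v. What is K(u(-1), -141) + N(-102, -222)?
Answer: -4859/49 ≈ -99.163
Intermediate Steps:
u(Z) = Z**2 - Z
K(j, W) = (W + j)/(92 + W)
K(u(-1), -141) + N(-102, -222) = (-141 - (-1 - 1))/(92 - 141) - 102 = (-141 - 1*(-2))/(-49) - 102 = -(-141 + 2)/49 - 102 = -1/49*(-139) - 102 = 139/49 - 102 = -4859/49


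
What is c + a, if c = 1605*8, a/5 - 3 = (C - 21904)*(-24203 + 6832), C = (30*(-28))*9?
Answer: 2559108575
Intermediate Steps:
C = -7560 (C = -840*9 = -7560)
a = 2559095735 (a = 15 + 5*((-7560 - 21904)*(-24203 + 6832)) = 15 + 5*(-29464*(-17371)) = 15 + 5*511819144 = 15 + 2559095720 = 2559095735)
c = 12840
c + a = 12840 + 2559095735 = 2559108575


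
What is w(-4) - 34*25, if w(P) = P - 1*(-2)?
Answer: -852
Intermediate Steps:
w(P) = 2 + P (w(P) = P + 2 = 2 + P)
w(-4) - 34*25 = (2 - 4) - 34*25 = -2 - 850 = -852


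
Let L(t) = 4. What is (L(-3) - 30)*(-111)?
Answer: 2886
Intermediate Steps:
(L(-3) - 30)*(-111) = (4 - 30)*(-111) = -26*(-111) = 2886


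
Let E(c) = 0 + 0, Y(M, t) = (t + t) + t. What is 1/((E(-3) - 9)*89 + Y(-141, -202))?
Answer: -1/1407 ≈ -0.00071073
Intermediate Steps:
Y(M, t) = 3*t (Y(M, t) = 2*t + t = 3*t)
E(c) = 0
1/((E(-3) - 9)*89 + Y(-141, -202)) = 1/((0 - 9)*89 + 3*(-202)) = 1/(-9*89 - 606) = 1/(-801 - 606) = 1/(-1407) = -1/1407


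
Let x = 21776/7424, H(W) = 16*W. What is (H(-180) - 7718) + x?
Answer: -4916111/464 ≈ -10595.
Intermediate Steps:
x = 1361/464 (x = 21776*(1/7424) = 1361/464 ≈ 2.9332)
(H(-180) - 7718) + x = (16*(-180) - 7718) + 1361/464 = (-2880 - 7718) + 1361/464 = -10598 + 1361/464 = -4916111/464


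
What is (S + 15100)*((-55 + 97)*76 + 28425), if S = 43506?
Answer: 1852945902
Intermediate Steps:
(S + 15100)*((-55 + 97)*76 + 28425) = (43506 + 15100)*((-55 + 97)*76 + 28425) = 58606*(42*76 + 28425) = 58606*(3192 + 28425) = 58606*31617 = 1852945902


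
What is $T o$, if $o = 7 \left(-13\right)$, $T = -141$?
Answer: $12831$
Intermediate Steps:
$o = -91$
$T o = \left(-141\right) \left(-91\right) = 12831$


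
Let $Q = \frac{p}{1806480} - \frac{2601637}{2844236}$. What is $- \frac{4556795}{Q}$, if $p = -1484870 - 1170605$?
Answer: $\frac{1170653269050092880}{612630139993} \approx 1.9109 \cdot 10^{6}$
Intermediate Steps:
$p = -2655475$ ($p = -1484870 - 1170605 = -2655475$)
$Q = - \frac{612630139993}{256902772464}$ ($Q = - \frac{2655475}{1806480} - \frac{2601637}{2844236} = \left(-2655475\right) \frac{1}{1806480} - \frac{2601637}{2844236} = - \frac{531095}{361296} - \frac{2601637}{2844236} = - \frac{612630139993}{256902772464} \approx -2.3847$)
$- \frac{4556795}{Q} = - \frac{4556795}{- \frac{612630139993}{256902772464}} = \left(-4556795\right) \left(- \frac{256902772464}{612630139993}\right) = \frac{1170653269050092880}{612630139993}$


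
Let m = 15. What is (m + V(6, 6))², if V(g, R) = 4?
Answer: 361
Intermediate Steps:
(m + V(6, 6))² = (15 + 4)² = 19² = 361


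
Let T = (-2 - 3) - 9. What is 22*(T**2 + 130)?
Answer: 7172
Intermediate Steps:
T = -14 (T = -5 - 9 = -14)
22*(T**2 + 130) = 22*((-14)**2 + 130) = 22*(196 + 130) = 22*326 = 7172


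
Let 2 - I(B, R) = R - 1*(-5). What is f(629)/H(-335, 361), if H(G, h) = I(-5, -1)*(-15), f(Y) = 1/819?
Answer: 1/24570 ≈ 4.0700e-5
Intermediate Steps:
f(Y) = 1/819
I(B, R) = -3 - R (I(B, R) = 2 - (R - 1*(-5)) = 2 - (R + 5) = 2 - (5 + R) = 2 + (-5 - R) = -3 - R)
H(G, h) = 30 (H(G, h) = (-3 - 1*(-1))*(-15) = (-3 + 1)*(-15) = -2*(-15) = 30)
f(629)/H(-335, 361) = (1/819)/30 = (1/819)*(1/30) = 1/24570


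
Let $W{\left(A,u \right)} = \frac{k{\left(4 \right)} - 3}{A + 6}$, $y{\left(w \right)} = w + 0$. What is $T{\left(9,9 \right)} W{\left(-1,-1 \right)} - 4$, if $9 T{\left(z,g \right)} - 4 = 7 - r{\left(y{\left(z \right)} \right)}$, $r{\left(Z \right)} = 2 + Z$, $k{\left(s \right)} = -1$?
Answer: $-4$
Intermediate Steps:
$y{\left(w \right)} = w$
$W{\left(A,u \right)} = - \frac{4}{6 + A}$ ($W{\left(A,u \right)} = \frac{-1 - 3}{A + 6} = - \frac{4}{6 + A}$)
$T{\left(z,g \right)} = 1 - \frac{z}{9}$ ($T{\left(z,g \right)} = \frac{4}{9} + \frac{7 - \left(2 + z\right)}{9} = \frac{4}{9} + \frac{5 - z}{9} = \frac{4}{9} - \left(- \frac{5}{9} + \frac{z}{9}\right) = 1 - \frac{z}{9}$)
$T{\left(9,9 \right)} W{\left(-1,-1 \right)} - 4 = \left(1 - 1\right) \left(- \frac{4}{6 - 1}\right) - 4 = \left(1 - 1\right) \left(- \frac{4}{5}\right) - 4 = 0 \left(\left(-4\right) \frac{1}{5}\right) - 4 = 0 \left(- \frac{4}{5}\right) - 4 = 0 - 4 = -4$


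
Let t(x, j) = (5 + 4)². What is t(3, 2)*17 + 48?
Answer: 1425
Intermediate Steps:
t(x, j) = 81 (t(x, j) = 9² = 81)
t(3, 2)*17 + 48 = 81*17 + 48 = 1377 + 48 = 1425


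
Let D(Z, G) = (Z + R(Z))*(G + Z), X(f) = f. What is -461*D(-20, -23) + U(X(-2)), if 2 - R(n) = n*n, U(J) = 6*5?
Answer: -8285984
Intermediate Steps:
U(J) = 30
R(n) = 2 - n² (R(n) = 2 - n*n = 2 - n²)
D(Z, G) = (G + Z)*(2 + Z - Z²) (D(Z, G) = (Z + (2 - Z²))*(G + Z) = (2 + Z - Z²)*(G + Z) = (G + Z)*(2 + Z - Z²))
-461*D(-20, -23) + U(X(-2)) = -461*((-20)² - 23*(-20) - 1*(-23)*(-2 + (-20)²) - 1*(-20)*(-2 + (-20)²)) + 30 = -461*(400 + 460 - 1*(-23)*(-2 + 400) - 1*(-20)*(-2 + 400)) + 30 = -461*(400 + 460 - 1*(-23)*398 - 1*(-20)*398) + 30 = -461*(400 + 460 + 9154 + 7960) + 30 = -461*17974 + 30 = -8286014 + 30 = -8285984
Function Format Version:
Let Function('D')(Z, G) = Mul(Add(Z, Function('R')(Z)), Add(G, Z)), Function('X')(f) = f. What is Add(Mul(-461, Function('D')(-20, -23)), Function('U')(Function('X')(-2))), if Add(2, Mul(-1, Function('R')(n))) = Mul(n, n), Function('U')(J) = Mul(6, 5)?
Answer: -8285984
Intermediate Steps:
Function('U')(J) = 30
Function('R')(n) = Add(2, Mul(-1, Pow(n, 2))) (Function('R')(n) = Add(2, Mul(-1, Mul(n, n))) = Add(2, Mul(-1, Pow(n, 2))))
Function('D')(Z, G) = Mul(Add(G, Z), Add(2, Z, Mul(-1, Pow(Z, 2)))) (Function('D')(Z, G) = Mul(Add(Z, Add(2, Mul(-1, Pow(Z, 2)))), Add(G, Z)) = Mul(Add(2, Z, Mul(-1, Pow(Z, 2))), Add(G, Z)) = Mul(Add(G, Z), Add(2, Z, Mul(-1, Pow(Z, 2)))))
Add(Mul(-461, Function('D')(-20, -23)), Function('U')(Function('X')(-2))) = Add(Mul(-461, Add(Pow(-20, 2), Mul(-23, -20), Mul(-1, -23, Add(-2, Pow(-20, 2))), Mul(-1, -20, Add(-2, Pow(-20, 2))))), 30) = Add(Mul(-461, Add(400, 460, Mul(-1, -23, Add(-2, 400)), Mul(-1, -20, Add(-2, 400)))), 30) = Add(Mul(-461, Add(400, 460, Mul(-1, -23, 398), Mul(-1, -20, 398))), 30) = Add(Mul(-461, Add(400, 460, 9154, 7960)), 30) = Add(Mul(-461, 17974), 30) = Add(-8286014, 30) = -8285984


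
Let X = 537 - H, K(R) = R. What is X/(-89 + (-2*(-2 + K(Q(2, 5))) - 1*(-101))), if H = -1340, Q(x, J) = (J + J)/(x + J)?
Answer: 13139/92 ≈ 142.82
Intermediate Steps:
Q(x, J) = 2*J/(J + x) (Q(x, J) = (2*J)/(J + x) = 2*J/(J + x))
X = 1877 (X = 537 - 1*(-1340) = 537 + 1340 = 1877)
X/(-89 + (-2*(-2 + K(Q(2, 5))) - 1*(-101))) = 1877/(-89 + (-2*(-2 + 2*5/(5 + 2)) - 1*(-101))) = 1877/(-89 + (-2*(-2 + 2*5/7) + 101)) = 1877/(-89 + (-2*(-2 + 2*5*(1/7)) + 101)) = 1877/(-89 + (-2*(-2 + 10/7) + 101)) = 1877/(-89 + (-2*(-4/7) + 101)) = 1877/(-89 + (8/7 + 101)) = 1877/(-89 + 715/7) = 1877/(92/7) = 1877*(7/92) = 13139/92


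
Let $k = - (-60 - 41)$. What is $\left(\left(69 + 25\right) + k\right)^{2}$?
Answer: $38025$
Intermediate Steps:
$k = 101$ ($k = - (-60 - 41) = \left(-1\right) \left(-101\right) = 101$)
$\left(\left(69 + 25\right) + k\right)^{2} = \left(\left(69 + 25\right) + 101\right)^{2} = \left(94 + 101\right)^{2} = 195^{2} = 38025$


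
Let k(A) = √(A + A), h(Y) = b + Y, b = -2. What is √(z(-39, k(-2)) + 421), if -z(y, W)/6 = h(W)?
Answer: √(433 - 12*I) ≈ 20.811 - 0.2883*I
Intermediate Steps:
h(Y) = -2 + Y
k(A) = √2*√A (k(A) = √(2*A) = √2*√A)
z(y, W) = 12 - 6*W (z(y, W) = -6*(-2 + W) = 12 - 6*W)
√(z(-39, k(-2)) + 421) = √((12 - 6*√2*√(-2)) + 421) = √((12 - 6*√2*I*√2) + 421) = √((12 - 12*I) + 421) = √(433 - 12*I)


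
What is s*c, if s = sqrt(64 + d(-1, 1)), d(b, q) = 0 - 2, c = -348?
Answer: -348*sqrt(62) ≈ -2740.2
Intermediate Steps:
d(b, q) = -2
s = sqrt(62) (s = sqrt(64 - 2) = sqrt(62) ≈ 7.8740)
s*c = sqrt(62)*(-348) = -348*sqrt(62)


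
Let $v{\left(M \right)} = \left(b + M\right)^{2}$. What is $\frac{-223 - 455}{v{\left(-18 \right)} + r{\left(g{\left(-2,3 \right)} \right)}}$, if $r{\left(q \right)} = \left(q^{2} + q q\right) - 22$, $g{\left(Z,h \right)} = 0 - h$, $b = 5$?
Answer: $- \frac{226}{55} \approx -4.1091$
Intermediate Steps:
$g{\left(Z,h \right)} = - h$
$r{\left(q \right)} = -22 + 2 q^{2}$ ($r{\left(q \right)} = \left(q^{2} + q^{2}\right) - 22 = 2 q^{2} - 22 = -22 + 2 q^{2}$)
$v{\left(M \right)} = \left(5 + M\right)^{2}$
$\frac{-223 - 455}{v{\left(-18 \right)} + r{\left(g{\left(-2,3 \right)} \right)}} = \frac{-223 - 455}{\left(5 - 18\right)^{2} - \left(22 - 2 \left(\left(-1\right) 3\right)^{2}\right)} = - \frac{678}{\left(-13\right)^{2} - \left(22 - 2 \left(-3\right)^{2}\right)} = - \frac{678}{169 + \left(-22 + 2 \cdot 9\right)} = - \frac{678}{169 + \left(-22 + 18\right)} = - \frac{678}{169 - 4} = - \frac{678}{165} = \left(-678\right) \frac{1}{165} = - \frac{226}{55}$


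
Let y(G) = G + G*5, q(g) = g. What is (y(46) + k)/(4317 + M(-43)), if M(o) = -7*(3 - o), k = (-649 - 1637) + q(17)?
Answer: -1993/3995 ≈ -0.49887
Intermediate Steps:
k = -2269 (k = (-649 - 1637) + 17 = -2286 + 17 = -2269)
M(o) = -21 + 7*o
y(G) = 6*G (y(G) = G + 5*G = 6*G)
(y(46) + k)/(4317 + M(-43)) = (6*46 - 2269)/(4317 + (-21 + 7*(-43))) = (276 - 2269)/(4317 + (-21 - 301)) = -1993/(4317 - 322) = -1993/3995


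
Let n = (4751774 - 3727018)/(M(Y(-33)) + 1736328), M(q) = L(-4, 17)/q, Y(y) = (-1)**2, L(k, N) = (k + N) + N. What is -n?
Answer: -512378/868179 ≈ -0.59018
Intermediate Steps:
L(k, N) = k + 2*N (L(k, N) = (N + k) + N = k + 2*N)
Y(y) = 1
M(q) = 30/q (M(q) = (-4 + 2*17)/q = (-4 + 34)/q = 30/q)
n = 512378/868179 (n = (4751774 - 3727018)/(30/1 + 1736328) = 1024756/(30*1 + 1736328) = 1024756/(30 + 1736328) = 1024756/1736358 = 1024756*(1/1736358) = 512378/868179 ≈ 0.59018)
-n = -1*512378/868179 = -512378/868179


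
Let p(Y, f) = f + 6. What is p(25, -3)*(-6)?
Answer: -18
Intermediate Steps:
p(Y, f) = 6 + f
p(25, -3)*(-6) = (6 - 3)*(-6) = 3*(-6) = -18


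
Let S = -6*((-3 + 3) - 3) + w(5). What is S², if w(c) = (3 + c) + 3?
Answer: 841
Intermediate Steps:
w(c) = 6 + c
S = 29 (S = -6*((-3 + 3) - 3) + (6 + 5) = -6*(0 - 3) + 11 = -6*(-3) + 11 = 18 + 11 = 29)
S² = 29² = 841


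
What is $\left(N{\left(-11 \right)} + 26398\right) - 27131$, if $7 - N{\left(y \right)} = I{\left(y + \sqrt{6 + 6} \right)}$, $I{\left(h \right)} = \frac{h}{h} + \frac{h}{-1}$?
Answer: $-738 + 2 \sqrt{3} \approx -734.54$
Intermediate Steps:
$I{\left(h \right)} = 1 - h$ ($I{\left(h \right)} = 1 + h \left(-1\right) = 1 - h$)
$N{\left(y \right)} = 6 + y + 2 \sqrt{3}$ ($N{\left(y \right)} = 7 - \left(1 - \left(y + \sqrt{6 + 6}\right)\right) = 7 - \left(1 - \left(y + \sqrt{12}\right)\right) = 7 - \left(1 - \left(y + 2 \sqrt{3}\right)\right) = 7 - \left(1 - y - 2 \sqrt{3}\right) = 7 + \left(-1 + y + 2 \sqrt{3}\right) = 6 + y + 2 \sqrt{3}$)
$\left(N{\left(-11 \right)} + 26398\right) - 27131 = \left(\left(6 - 11 + 2 \sqrt{3}\right) + 26398\right) - 27131 = \left(\left(-5 + 2 \sqrt{3}\right) + 26398\right) - 27131 = \left(26393 + 2 \sqrt{3}\right) - 27131 = -738 + 2 \sqrt{3}$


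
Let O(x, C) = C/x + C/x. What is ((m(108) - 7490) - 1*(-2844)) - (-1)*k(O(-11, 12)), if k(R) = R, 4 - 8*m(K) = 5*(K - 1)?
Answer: -414881/88 ≈ -4714.6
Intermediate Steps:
O(x, C) = 2*C/x
m(K) = 9/8 - 5*K/8 (m(K) = ½ - 5*(K - 1)/8 = ½ - 5*(-1 + K)/8 = ½ - (-5 + 5*K)/8 = ½ + (5/8 - 5*K/8) = 9/8 - 5*K/8)
((m(108) - 7490) - 1*(-2844)) - (-1)*k(O(-11, 12)) = (((9/8 - 5/8*108) - 7490) - 1*(-2844)) - (-1)*2*12/(-11) = (((9/8 - 135/2) - 7490) + 2844) - (-1)*2*12*(-1/11) = ((-531/8 - 7490) + 2844) - (-1)*(-24)/11 = (-60451/8 + 2844) - 1*24/11 = -37699/8 - 24/11 = -414881/88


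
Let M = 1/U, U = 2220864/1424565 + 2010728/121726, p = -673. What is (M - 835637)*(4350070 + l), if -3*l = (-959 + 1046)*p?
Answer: -1907698032886361933270361/522458270764 ≈ -3.6514e+12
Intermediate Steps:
l = 19517 (l = -(-959 + 1046)*(-673)/3 = -29*(-673) = -1/3*(-58551) = 19517)
U = 522458270764/28901099865 (U = 2220864*(1/1424565) + 2010728*(1/121726) = 740288/474855 + 1005364/60863 = 522458270764/28901099865 ≈ 18.077)
M = 28901099865/522458270764 (M = 1/(522458270764/28901099865) = 28901099865/522458270764 ≈ 0.055318)
(M - 835637)*(4350070 + l) = (28901099865/522458270764 - 835637)*(4350070 + 19517) = -436585433105316803/522458270764*4369587 = -1907698032886361933270361/522458270764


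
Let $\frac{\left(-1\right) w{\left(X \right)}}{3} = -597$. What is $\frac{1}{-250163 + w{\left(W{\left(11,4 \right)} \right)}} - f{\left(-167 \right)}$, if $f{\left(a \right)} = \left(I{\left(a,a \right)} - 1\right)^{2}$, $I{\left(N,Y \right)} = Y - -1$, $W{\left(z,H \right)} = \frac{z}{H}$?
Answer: $- \frac{6926846709}{248372} \approx -27889.0$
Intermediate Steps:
$w{\left(X \right)} = 1791$ ($w{\left(X \right)} = \left(-3\right) \left(-597\right) = 1791$)
$I{\left(N,Y \right)} = 1 + Y$ ($I{\left(N,Y \right)} = Y + 1 = 1 + Y$)
$f{\left(a \right)} = a^{2}$ ($f{\left(a \right)} = \left(\left(1 + a\right) - 1\right)^{2} = a^{2}$)
$\frac{1}{-250163 + w{\left(W{\left(11,4 \right)} \right)}} - f{\left(-167 \right)} = \frac{1}{-250163 + 1791} - \left(-167\right)^{2} = \frac{1}{-248372} - 27889 = - \frac{1}{248372} - 27889 = - \frac{6926846709}{248372}$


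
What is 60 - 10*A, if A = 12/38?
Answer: 1080/19 ≈ 56.842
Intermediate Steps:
A = 6/19 (A = 12*(1/38) = 6/19 ≈ 0.31579)
60 - 10*A = 60 - 10*6/19 = 60 - 60/19 = 1080/19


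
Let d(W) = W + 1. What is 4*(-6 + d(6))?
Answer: 4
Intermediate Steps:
d(W) = 1 + W
4*(-6 + d(6)) = 4*(-6 + (1 + 6)) = 4*(-6 + 7) = 4*1 = 4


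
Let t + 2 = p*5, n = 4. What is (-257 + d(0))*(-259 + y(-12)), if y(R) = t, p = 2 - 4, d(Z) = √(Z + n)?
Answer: 69105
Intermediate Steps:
d(Z) = √(4 + Z) (d(Z) = √(Z + 4) = √(4 + Z))
p = -2
t = -12 (t = -2 - 2*5 = -2 - 10 = -12)
y(R) = -12
(-257 + d(0))*(-259 + y(-12)) = (-257 + √(4 + 0))*(-259 - 12) = (-257 + √4)*(-271) = (-257 + 2)*(-271) = -255*(-271) = 69105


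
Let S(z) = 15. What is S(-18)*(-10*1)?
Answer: -150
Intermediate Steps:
S(-18)*(-10*1) = 15*(-10*1) = 15*(-10) = -150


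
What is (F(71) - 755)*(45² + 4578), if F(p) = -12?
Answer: -5064501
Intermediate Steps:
(F(71) - 755)*(45² + 4578) = (-12 - 755)*(45² + 4578) = -767*(2025 + 4578) = -767*6603 = -5064501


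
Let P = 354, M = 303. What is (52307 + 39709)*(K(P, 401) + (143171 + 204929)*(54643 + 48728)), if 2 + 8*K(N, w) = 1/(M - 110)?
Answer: 639033168069640530/193 ≈ 3.3111e+15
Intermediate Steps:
K(N, w) = -385/1544 (K(N, w) = -¼ + 1/(8*(303 - 110)) = -¼ + (⅛)/193 = -¼ + (⅛)*(1/193) = -¼ + 1/1544 = -385/1544)
(52307 + 39709)*(K(P, 401) + (143171 + 204929)*(54643 + 48728)) = (52307 + 39709)*(-385/1544 + (143171 + 204929)*(54643 + 48728)) = 92016*(-385/1544 + 348100*103371) = 92016*(-385/1544 + 35983445100) = 92016*(55558439234015/1544) = 639033168069640530/193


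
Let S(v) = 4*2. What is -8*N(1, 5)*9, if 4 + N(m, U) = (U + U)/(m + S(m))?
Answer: 208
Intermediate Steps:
S(v) = 8
N(m, U) = -4 + 2*U/(8 + m) (N(m, U) = -4 + (U + U)/(m + 8) = -4 + (2*U)/(8 + m) = -4 + 2*U/(8 + m))
-8*N(1, 5)*9 = -16*(-16 + 5 - 2*1)/(8 + 1)*9 = -16*(-16 + 5 - 2)/9*9 = -16*(-13)/9*9 = -8*(-26/9)*9 = (208/9)*9 = 208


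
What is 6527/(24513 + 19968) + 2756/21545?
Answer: 263213851/958343145 ≈ 0.27466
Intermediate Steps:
6527/(24513 + 19968) + 2756/21545 = 6527/44481 + 2756*(1/21545) = 6527*(1/44481) + 2756/21545 = 6527/44481 + 2756/21545 = 263213851/958343145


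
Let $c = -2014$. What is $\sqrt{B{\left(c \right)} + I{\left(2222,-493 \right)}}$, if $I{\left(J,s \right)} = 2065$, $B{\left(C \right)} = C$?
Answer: $\sqrt{51} \approx 7.1414$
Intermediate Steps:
$\sqrt{B{\left(c \right)} + I{\left(2222,-493 \right)}} = \sqrt{-2014 + 2065} = \sqrt{51}$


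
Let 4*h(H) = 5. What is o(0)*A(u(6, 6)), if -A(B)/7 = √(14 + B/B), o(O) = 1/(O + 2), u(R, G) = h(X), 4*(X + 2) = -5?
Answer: -7*√15/2 ≈ -13.555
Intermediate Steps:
X = -13/4 (X = -2 + (¼)*(-5) = -2 - 5/4 = -13/4 ≈ -3.2500)
h(H) = 5/4 (h(H) = (¼)*5 = 5/4)
u(R, G) = 5/4
o(O) = 1/(2 + O)
A(B) = -7*√15 (A(B) = -7*√(14 + B/B) = -7*√(14 + 1) = -7*√15)
o(0)*A(u(6, 6)) = (-7*√15)/(2 + 0) = (-7*√15)/2 = -7*√15/2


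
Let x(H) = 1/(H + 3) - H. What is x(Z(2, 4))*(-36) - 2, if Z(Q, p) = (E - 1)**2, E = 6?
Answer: 6277/7 ≈ 896.71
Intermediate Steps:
Z(Q, p) = 25 (Z(Q, p) = (6 - 1)**2 = 5**2 = 25)
x(H) = 1/(3 + H) - H
x(Z(2, 4))*(-36) - 2 = ((1 - 1*25**2 - 3*25)/(3 + 25))*(-36) - 2 = ((1 - 1*625 - 75)/28)*(-36) - 2 = ((1 - 625 - 75)/28)*(-36) - 2 = ((1/28)*(-699))*(-36) - 2 = -699/28*(-36) - 2 = 6291/7 - 2 = 6277/7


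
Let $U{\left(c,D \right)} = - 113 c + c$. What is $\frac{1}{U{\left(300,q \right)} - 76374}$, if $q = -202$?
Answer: $- \frac{1}{109974} \approx -9.0931 \cdot 10^{-6}$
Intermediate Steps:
$U{\left(c,D \right)} = - 112 c$
$\frac{1}{U{\left(300,q \right)} - 76374} = \frac{1}{\left(-112\right) 300 - 76374} = \frac{1}{-33600 - 76374} = \frac{1}{-109974} = - \frac{1}{109974}$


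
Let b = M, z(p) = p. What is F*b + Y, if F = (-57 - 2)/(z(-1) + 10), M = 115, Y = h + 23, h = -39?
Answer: -6929/9 ≈ -769.89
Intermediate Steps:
Y = -16 (Y = -39 + 23 = -16)
b = 115
F = -59/9 (F = (-57 - 2)/(-1 + 10) = -59/9 ≈ -6.5556)
F*b + Y = -59/9*115 - 16 = -6785/9 - 16 = -6929/9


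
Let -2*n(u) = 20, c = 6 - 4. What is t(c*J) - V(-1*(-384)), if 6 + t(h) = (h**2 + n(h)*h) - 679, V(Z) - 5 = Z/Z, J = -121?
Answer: 60293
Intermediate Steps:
c = 2
n(u) = -10 (n(u) = -1/2*20 = -10)
V(Z) = 6 (V(Z) = 5 + Z/Z = 5 + 1 = 6)
t(h) = -685 + h**2 - 10*h (t(h) = -6 + ((h**2 - 10*h) - 679) = -6 + (-679 + h**2 - 10*h) = -685 + h**2 - 10*h)
t(c*J) - V(-1*(-384)) = (-685 + (2*(-121))**2 - 20*(-121)) - 1*6 = (-685 + (-242)**2 - 10*(-242)) - 6 = (-685 + 58564 + 2420) - 6 = 60299 - 6 = 60293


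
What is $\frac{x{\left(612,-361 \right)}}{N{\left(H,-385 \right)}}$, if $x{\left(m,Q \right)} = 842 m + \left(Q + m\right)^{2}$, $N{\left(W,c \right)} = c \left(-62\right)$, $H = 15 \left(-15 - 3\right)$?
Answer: $\frac{533}{22} \approx 24.227$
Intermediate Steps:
$H = -270$ ($H = 15 \left(-18\right) = -270$)
$N{\left(W,c \right)} = - 62 c$
$x{\left(m,Q \right)} = \left(Q + m\right)^{2} + 842 m$
$\frac{x{\left(612,-361 \right)}}{N{\left(H,-385 \right)}} = \frac{\left(-361 + 612\right)^{2} + 842 \cdot 612}{\left(-62\right) \left(-385\right)} = \frac{251^{2} + 515304}{23870} = \left(63001 + 515304\right) \frac{1}{23870} = 578305 \cdot \frac{1}{23870} = \frac{533}{22}$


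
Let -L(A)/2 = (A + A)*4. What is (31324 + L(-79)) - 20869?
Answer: 11719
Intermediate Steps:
L(A) = -16*A (L(A) = -2*(A + A)*4 = -2*2*A*4 = -16*A)
(31324 + L(-79)) - 20869 = (31324 - 16*(-79)) - 20869 = (31324 + 1264) - 20869 = 32588 - 20869 = 11719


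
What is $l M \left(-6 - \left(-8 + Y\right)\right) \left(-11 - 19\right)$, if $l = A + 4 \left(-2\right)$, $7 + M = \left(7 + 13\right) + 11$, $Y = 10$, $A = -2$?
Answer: $-57600$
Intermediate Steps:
$M = 24$ ($M = -7 + \left(\left(7 + 13\right) + 11\right) = -7 + \left(20 + 11\right) = -7 + 31 = 24$)
$l = -10$ ($l = -2 + 4 \left(-2\right) = -2 - 8 = -10$)
$l M \left(-6 - \left(-8 + Y\right)\right) \left(-11 - 19\right) = \left(-10\right) 24 \left(-6 + \left(8 - 10\right)\right) \left(-11 - 19\right) = - 240 \left(-6 + \left(8 - 10\right)\right) \left(-30\right) = - 240 \left(-6 - 2\right) \left(-30\right) = - 240 \left(\left(-8\right) \left(-30\right)\right) = \left(-240\right) 240 = -57600$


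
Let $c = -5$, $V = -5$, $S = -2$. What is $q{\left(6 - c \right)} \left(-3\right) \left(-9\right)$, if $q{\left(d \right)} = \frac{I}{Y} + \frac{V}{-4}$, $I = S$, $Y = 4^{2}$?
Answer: $\frac{243}{8} \approx 30.375$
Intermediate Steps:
$Y = 16$
$I = -2$
$q{\left(d \right)} = \frac{9}{8}$ ($q{\left(d \right)} = - \frac{2}{16} - \frac{5}{-4} = \left(-2\right) \frac{1}{16} - - \frac{5}{4} = - \frac{1}{8} + \frac{5}{4} = \frac{9}{8}$)
$q{\left(6 - c \right)} \left(-3\right) \left(-9\right) = \frac{9}{8} \left(-3\right) \left(-9\right) = \left(- \frac{27}{8}\right) \left(-9\right) = \frac{243}{8}$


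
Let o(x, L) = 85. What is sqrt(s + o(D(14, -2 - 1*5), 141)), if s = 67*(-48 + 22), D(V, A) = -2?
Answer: I*sqrt(1657) ≈ 40.706*I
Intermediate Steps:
s = -1742 (s = 67*(-26) = -1742)
sqrt(s + o(D(14, -2 - 1*5), 141)) = sqrt(-1742 + 85) = sqrt(-1657) = I*sqrt(1657)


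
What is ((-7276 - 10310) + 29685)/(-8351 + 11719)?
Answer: 12099/3368 ≈ 3.5923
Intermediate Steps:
((-7276 - 10310) + 29685)/(-8351 + 11719) = (-17586 + 29685)/3368 = 12099*(1/3368) = 12099/3368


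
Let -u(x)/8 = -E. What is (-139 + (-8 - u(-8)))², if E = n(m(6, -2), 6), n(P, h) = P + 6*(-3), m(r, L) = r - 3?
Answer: 729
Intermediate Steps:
m(r, L) = -3 + r
n(P, h) = -18 + P (n(P, h) = P - 18 = -18 + P)
E = -15 (E = -18 + (-3 + 6) = -18 + 3 = -15)
u(x) = -120 (u(x) = -(-8)*(-15) = -8*15 = -120)
(-139 + (-8 - u(-8)))² = (-139 + (-8 - 1*(-120)))² = (-139 + (-8 + 120))² = (-139 + 112)² = (-27)² = 729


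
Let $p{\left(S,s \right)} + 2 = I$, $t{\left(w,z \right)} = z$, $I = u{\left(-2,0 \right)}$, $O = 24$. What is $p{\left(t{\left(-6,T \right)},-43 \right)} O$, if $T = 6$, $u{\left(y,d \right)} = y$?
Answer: $-96$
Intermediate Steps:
$I = -2$
$p{\left(S,s \right)} = -4$ ($p{\left(S,s \right)} = -2 - 2 = -4$)
$p{\left(t{\left(-6,T \right)},-43 \right)} O = \left(-4\right) 24 = -96$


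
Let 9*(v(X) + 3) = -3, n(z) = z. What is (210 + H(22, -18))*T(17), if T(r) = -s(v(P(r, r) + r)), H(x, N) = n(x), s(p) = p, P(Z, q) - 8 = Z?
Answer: 2320/3 ≈ 773.33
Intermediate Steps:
P(Z, q) = 8 + Z
v(X) = -10/3 (v(X) = -3 + (⅑)*(-3) = -3 - ⅓ = -10/3)
H(x, N) = x
T(r) = 10/3 (T(r) = -1*(-10/3) = 10/3)
(210 + H(22, -18))*T(17) = (210 + 22)*(10/3) = 232*(10/3) = 2320/3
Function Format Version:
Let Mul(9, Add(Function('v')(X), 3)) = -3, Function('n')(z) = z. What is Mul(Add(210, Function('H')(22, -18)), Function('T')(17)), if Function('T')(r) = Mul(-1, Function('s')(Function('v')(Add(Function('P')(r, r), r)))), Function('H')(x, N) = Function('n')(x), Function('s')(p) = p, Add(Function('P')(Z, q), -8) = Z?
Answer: Rational(2320, 3) ≈ 773.33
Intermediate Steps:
Function('P')(Z, q) = Add(8, Z)
Function('v')(X) = Rational(-10, 3) (Function('v')(X) = Add(-3, Mul(Rational(1, 9), -3)) = Add(-3, Rational(-1, 3)) = Rational(-10, 3))
Function('H')(x, N) = x
Function('T')(r) = Rational(10, 3) (Function('T')(r) = Mul(-1, Rational(-10, 3)) = Rational(10, 3))
Mul(Add(210, Function('H')(22, -18)), Function('T')(17)) = Mul(Add(210, 22), Rational(10, 3)) = Mul(232, Rational(10, 3)) = Rational(2320, 3)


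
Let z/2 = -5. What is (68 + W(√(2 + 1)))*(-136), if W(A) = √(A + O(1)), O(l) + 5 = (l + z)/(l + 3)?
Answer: -9248 - 68*I*√(29 - 4*√3) ≈ -9248.0 - 319.47*I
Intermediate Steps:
z = -10 (z = 2*(-5) = -10)
O(l) = -5 + (-10 + l)/(3 + l) (O(l) = -5 + (l - 10)/(l + 3) = -5 + (-10 + l)/(3 + l))
W(A) = √(-29/4 + A) (W(A) = √(A + (-25 - 4*1)/(3 + 1)) = √(A + (-25 - 4)/4) = √(A + (¼)*(-29)) = √(A - 29/4) = √(-29/4 + A))
(68 + W(√(2 + 1)))*(-136) = (68 + √(-29 + 4*√(2 + 1))/2)*(-136) = (68 + √(-29 + 4*√3)/2)*(-136) = -9248 - 68*√(-29 + 4*√3)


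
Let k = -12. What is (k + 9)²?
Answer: 9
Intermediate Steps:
(k + 9)² = (-12 + 9)² = (-3)² = 9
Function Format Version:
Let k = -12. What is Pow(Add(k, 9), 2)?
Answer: 9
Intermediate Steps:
Pow(Add(k, 9), 2) = Pow(Add(-12, 9), 2) = Pow(-3, 2) = 9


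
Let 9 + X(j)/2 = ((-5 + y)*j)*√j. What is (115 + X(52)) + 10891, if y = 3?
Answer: 10988 - 416*√13 ≈ 9488.1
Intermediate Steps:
X(j) = -18 - 4*j^(3/2) (X(j) = -18 + 2*(((-5 + 3)*j)*√j) = -18 + 2*((-2*j)*√j) = -18 + 2*(-2*j^(3/2)) = -18 - 4*j^(3/2))
(115 + X(52)) + 10891 = (115 + (-18 - 416*√13)) + 10891 = (97 - 416*√13) + 10891 = 10988 - 416*√13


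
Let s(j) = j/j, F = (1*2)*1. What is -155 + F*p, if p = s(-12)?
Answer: -153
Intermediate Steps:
F = 2 (F = 2*1 = 2)
s(j) = 1
p = 1
-155 + F*p = -155 + 2*1 = -155 + 2 = -153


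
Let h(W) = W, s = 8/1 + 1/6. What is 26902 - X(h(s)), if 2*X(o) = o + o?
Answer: 161363/6 ≈ 26894.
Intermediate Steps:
s = 49/6 (s = 8*1 + 1*(⅙) = 8 + ⅙ = 49/6 ≈ 8.1667)
X(o) = o (X(o) = (o + o)/2 = (2*o)/2 = o)
26902 - X(h(s)) = 26902 - 1*49/6 = 26902 - 49/6 = 161363/6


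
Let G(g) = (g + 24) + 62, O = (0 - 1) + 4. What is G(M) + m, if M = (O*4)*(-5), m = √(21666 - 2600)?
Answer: 26 + √19066 ≈ 164.08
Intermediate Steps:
m = √19066 ≈ 138.08
O = 3 (O = -1 + 4 = 3)
M = -60 (M = (3*4)*(-5) = 12*(-5) = -60)
G(g) = 86 + g (G(g) = (24 + g) + 62 = 86 + g)
G(M) + m = (86 - 60) + √19066 = 26 + √19066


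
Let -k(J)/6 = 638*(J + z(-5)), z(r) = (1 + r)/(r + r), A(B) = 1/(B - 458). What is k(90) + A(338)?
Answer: -8305229/24 ≈ -3.4605e+5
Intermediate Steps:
A(B) = 1/(-458 + B)
z(r) = (1 + r)/(2*r) (z(r) = (1 + r)/((2*r)) = (1 + r)*(1/(2*r)) = (1 + r)/(2*r))
k(J) = -7656/5 - 3828*J (k(J) = -3828*(J + (1/2)*(1 - 5)/(-5)) = -3828*(J + (1/2)*(-1/5)*(-4)) = -3828*(J + 2/5) = -3828*(2/5 + J) = -6*(1276/5 + 638*J) = -7656/5 - 3828*J)
k(90) + A(338) = (-7656/5 - 3828*90) + 1/(-458 + 338) = (-7656/5 - 344520) + 1/(-120) = -1730256/5 - 1/120 = -8305229/24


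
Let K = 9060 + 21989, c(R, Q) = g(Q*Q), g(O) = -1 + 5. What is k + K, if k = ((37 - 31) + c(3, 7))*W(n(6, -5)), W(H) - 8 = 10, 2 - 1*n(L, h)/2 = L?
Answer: 31229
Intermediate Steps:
g(O) = 4
n(L, h) = 4 - 2*L
c(R, Q) = 4
W(H) = 18 (W(H) = 8 + 10 = 18)
K = 31049
k = 180 (k = ((37 - 31) + 4)*18 = (6 + 4)*18 = 10*18 = 180)
k + K = 180 + 31049 = 31229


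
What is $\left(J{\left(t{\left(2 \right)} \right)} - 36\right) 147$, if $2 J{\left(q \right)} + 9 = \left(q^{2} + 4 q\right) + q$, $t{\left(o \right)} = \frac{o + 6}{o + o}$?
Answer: $- \frac{9849}{2} \approx -4924.5$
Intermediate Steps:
$t{\left(o \right)} = \frac{6 + o}{2 o}$
$J{\left(q \right)} = - \frac{9}{2} + \frac{q^{2}}{2} + \frac{5 q}{2}$ ($J{\left(q \right)} = - \frac{9}{2} + \frac{\left(q^{2} + 4 q\right) + q}{2} = - \frac{9}{2} + \frac{q^{2} + 5 q}{2} = - \frac{9}{2} + \left(\frac{q^{2}}{2} + \frac{5 q}{2}\right) = - \frac{9}{2} + \frac{q^{2}}{2} + \frac{5 q}{2}$)
$\left(J{\left(t{\left(2 \right)} \right)} - 36\right) 147 = \left(\left(- \frac{9}{2} + \frac{\left(\frac{6 + 2}{2 \cdot 2}\right)^{2}}{2} + \frac{5 \frac{6 + 2}{2 \cdot 2}}{2}\right) - 36\right) 147 = \left(\left(- \frac{9}{2} + \frac{\left(\frac{1}{2} \cdot \frac{1}{2} \cdot 8\right)^{2}}{2} + \frac{5 \cdot \frac{1}{2} \cdot \frac{1}{2} \cdot 8}{2}\right) - 36\right) 147 = \left(\left(- \frac{9}{2} + \frac{2^{2}}{2} + \frac{5}{2} \cdot 2\right) - 36\right) 147 = \left(\left(- \frac{9}{2} + \frac{1}{2} \cdot 4 + 5\right) - 36\right) 147 = \left(\left(- \frac{9}{2} + 2 + 5\right) - 36\right) 147 = \left(\frac{5}{2} - 36\right) 147 = \left(- \frac{67}{2}\right) 147 = - \frac{9849}{2}$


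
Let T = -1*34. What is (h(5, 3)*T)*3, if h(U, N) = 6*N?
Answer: -1836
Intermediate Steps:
T = -34
(h(5, 3)*T)*3 = ((6*3)*(-34))*3 = (18*(-34))*3 = -612*3 = -1836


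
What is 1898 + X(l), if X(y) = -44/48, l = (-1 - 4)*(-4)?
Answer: 22765/12 ≈ 1897.1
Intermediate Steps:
l = 20 (l = -5*(-4) = 20)
X(y) = -11/12 (X(y) = -44*1/48 = -11/12)
1898 + X(l) = 1898 - 11/12 = 22765/12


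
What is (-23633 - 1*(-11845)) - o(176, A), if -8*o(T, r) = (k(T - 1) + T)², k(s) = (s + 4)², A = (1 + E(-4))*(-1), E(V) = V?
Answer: 1037840785/8 ≈ 1.2973e+8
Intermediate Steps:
A = 3 (A = (1 - 4)*(-1) = -3*(-1) = 3)
k(s) = (4 + s)²
o(T, r) = -(T + (3 + T)²)²/8 (o(T, r) = -((4 + (T - 1))² + T)²/8 = -((4 + (-1 + T))² + T)²/8 = -((3 + T)² + T)²/8 = -(T + (3 + T)²)²/8)
(-23633 - 1*(-11845)) - o(176, A) = (-23633 - 1*(-11845)) - (-1)*(176 + (3 + 176)²)²/8 = (-23633 + 11845) - (-1)*(176 + 179²)²/8 = -11788 - (-1)*(176 + 32041)²/8 = -11788 - (-1)*32217²/8 = -11788 - (-1)*1037935089/8 = -11788 - 1*(-1037935089/8) = -11788 + 1037935089/8 = 1037840785/8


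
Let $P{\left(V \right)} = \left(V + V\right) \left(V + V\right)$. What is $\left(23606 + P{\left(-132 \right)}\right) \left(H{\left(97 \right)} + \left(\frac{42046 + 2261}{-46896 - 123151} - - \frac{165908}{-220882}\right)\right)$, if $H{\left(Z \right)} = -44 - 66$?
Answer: $- \frac{194517602096729890}{18780160727} \approx -1.0358 \cdot 10^{7}$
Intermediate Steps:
$H{\left(Z \right)} = -110$ ($H{\left(Z \right)} = -44 - 66 = -110$)
$P{\left(V \right)} = 4 V^{2}$ ($P{\left(V \right)} = 2 V 2 V = 4 V^{2}$)
$\left(23606 + P{\left(-132 \right)}\right) \left(H{\left(97 \right)} + \left(\frac{42046 + 2261}{-46896 - 123151} - - \frac{165908}{-220882}\right)\right) = \left(23606 + 4 \left(-132\right)^{2}\right) \left(-110 + \left(\frac{42046 + 2261}{-46896 - 123151} - - \frac{165908}{-220882}\right)\right) = \left(23606 + 4 \cdot 17424\right) \left(-110 + \left(\frac{44307}{-170047} - \left(-165908\right) \left(- \frac{1}{220882}\right)\right)\right) = \left(23606 + 69696\right) \left(-110 + \left(44307 \left(- \frac{1}{170047}\right) - \frac{82954}{110441}\right)\right) = 93302 \left(-110 - \frac{18999388225}{18780160727}\right) = 93302 \left(- \frac{2084817068195}{18780160727}\right) = - \frac{194517602096729890}{18780160727}$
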